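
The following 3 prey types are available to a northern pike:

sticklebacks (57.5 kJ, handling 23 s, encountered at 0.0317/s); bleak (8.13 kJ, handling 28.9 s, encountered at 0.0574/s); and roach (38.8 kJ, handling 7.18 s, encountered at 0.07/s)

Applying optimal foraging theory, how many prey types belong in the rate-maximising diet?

2

Rank by E/h (kJ/s): roach 5.4, sticklebacks 2.5, bleak 0.281. Include each in turn until the next type's E/h falls below the running intake rate.
Rate on top 1: 1.808. sticklebacks: 2.5 > 1.808 → include.
Rate on top 2: 2.034. bleak: 0.281 < 2.034 → exclude; stop.
Optimal diet: roach, sticklebacks — 2 of 3 types.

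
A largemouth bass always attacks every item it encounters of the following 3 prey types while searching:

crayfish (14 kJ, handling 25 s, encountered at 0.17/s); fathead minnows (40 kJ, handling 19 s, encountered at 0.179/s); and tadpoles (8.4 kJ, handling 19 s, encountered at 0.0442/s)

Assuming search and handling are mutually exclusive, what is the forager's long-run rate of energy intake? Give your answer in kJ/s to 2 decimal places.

Energy encountered per unit search time: 0.17×14 + 0.179×40 + 0.0442×8.4 = 9.911 kJ/s.
Handling time per unit search time: 0.17×25 + 0.179×19 + 0.0442×19 = 8.491.
Rate = 9.911/(1 + 8.491) = 1.044 kJ/s.

1.04 kJ/s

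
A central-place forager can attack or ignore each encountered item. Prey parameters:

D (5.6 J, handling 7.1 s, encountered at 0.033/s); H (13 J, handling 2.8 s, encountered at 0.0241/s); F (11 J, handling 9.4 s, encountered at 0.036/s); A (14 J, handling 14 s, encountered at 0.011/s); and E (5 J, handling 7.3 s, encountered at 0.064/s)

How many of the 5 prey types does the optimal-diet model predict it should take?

Rank by E/h (J/s): H 4.64, F 1.17, A 1, D 0.789, E 0.685. Include each in turn until the next type's E/h falls below the running intake rate.
Rate on top 1: 0.2935. F: 1.17 > 0.2935 → include.
Rate on top 2: 0.5045. A: 1 > 0.5045 → include.
Rate on top 3: 0.5534. D: 0.789 > 0.5534 → include.
Rate on top 4: 0.5842. E: 0.685 > 0.5842 → include.
Optimal diet: H, F, A, D, E — 5 of 5 types.

5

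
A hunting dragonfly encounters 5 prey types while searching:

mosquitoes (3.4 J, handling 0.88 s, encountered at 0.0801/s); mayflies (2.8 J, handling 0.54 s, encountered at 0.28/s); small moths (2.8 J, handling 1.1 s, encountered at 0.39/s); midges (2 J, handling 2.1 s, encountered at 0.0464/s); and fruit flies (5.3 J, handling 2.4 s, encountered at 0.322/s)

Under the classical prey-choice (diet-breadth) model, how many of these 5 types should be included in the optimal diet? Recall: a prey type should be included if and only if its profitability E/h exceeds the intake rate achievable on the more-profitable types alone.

4

Rank by E/h (J/s): mayflies 5.19, mosquitoes 3.86, small moths 2.55, fruit flies 2.21, midges 0.952. Include each in turn until the next type's E/h falls below the running intake rate.
Rate on top 1: 0.681. mosquitoes: 3.86 > 0.681 → include.
Rate on top 2: 0.8647. small moths: 2.55 > 0.8647 → include.
Rate on top 3: 1.301. fruit flies: 2.21 > 1.301 → include.
Rate on top 4: 1.591. midges: 0.952 < 1.591 → exclude; stop.
Optimal diet: mayflies, mosquitoes, small moths, fruit flies — 4 of 5 types.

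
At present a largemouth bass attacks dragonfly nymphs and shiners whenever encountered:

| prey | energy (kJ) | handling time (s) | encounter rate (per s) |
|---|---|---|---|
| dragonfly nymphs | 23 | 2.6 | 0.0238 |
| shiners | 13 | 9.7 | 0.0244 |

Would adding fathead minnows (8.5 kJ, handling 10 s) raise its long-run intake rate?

Yes

Current rate: (0.0238×23 + 0.0244×13)/(1 + 0.0238×2.6 + 0.0244×9.7) = 0.6658 kJ/s.
Profitability of fathead minnows: 8.5/10 = 0.85 kJ/s.
0.85 > 0.6658, so adding fathead minnows raises the average — include it.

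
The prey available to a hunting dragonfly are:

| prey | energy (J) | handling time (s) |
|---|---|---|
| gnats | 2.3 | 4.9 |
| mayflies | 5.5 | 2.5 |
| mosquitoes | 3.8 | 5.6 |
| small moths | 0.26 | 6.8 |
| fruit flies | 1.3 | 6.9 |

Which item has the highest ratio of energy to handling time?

In descending order of E/h:
mayflies: 5.5/2.5 = 2.2 J/s
mosquitoes: 3.8/5.6 = 0.679 J/s
gnats: 2.3/4.9 = 0.469 J/s
fruit flies: 1.3/6.9 = 0.188 J/s
small moths: 0.26/6.8 = 0.0382 J/s

mayflies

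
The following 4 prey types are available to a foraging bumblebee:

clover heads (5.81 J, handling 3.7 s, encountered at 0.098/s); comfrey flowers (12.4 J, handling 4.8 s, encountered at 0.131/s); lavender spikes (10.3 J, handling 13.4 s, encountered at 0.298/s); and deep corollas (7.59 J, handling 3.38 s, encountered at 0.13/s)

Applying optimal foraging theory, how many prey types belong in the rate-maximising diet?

E/h in descending order: comfrey flowers 2.58, deep corollas 2.25, clover heads 1.57, lavender spikes 0.769 J/s. The optimal diet is the largest prefix of this list for which every included type satisfies E_i/h_i > R on the types above it.
Rate on top 1: 0.9973. deep corollas: 2.25 > 0.9973 → include.
Rate on top 2: 1.262. clover heads: 1.57 > 1.262 → include.
Rate on top 3: 1.308. lavender spikes: 0.769 < 1.308 → exclude; stop.
Optimal diet: comfrey flowers, deep corollas, clover heads — 3 of 4 types.

3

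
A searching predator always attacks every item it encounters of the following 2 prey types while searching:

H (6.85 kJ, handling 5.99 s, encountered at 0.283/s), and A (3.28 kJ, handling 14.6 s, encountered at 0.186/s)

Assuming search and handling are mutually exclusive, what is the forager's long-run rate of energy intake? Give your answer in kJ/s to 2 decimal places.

0.47 kJ/s

Energy encountered per unit search time: 0.283×6.85 + 0.186×3.28 = 2.549 kJ/s.
Handling time per unit search time: 0.283×5.99 + 0.186×14.6 = 4.411.
Rate = 2.549/(1 + 4.411) = 0.471 kJ/s.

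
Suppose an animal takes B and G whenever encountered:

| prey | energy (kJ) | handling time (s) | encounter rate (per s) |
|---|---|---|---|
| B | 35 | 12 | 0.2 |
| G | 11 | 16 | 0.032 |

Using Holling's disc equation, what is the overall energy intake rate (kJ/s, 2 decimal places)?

1.88 kJ/s

R = (0.2×35 + 0.032×11) / (1 + 0.2×12 + 0.032×16) = 7.352/3.912 = 1.879 kJ/s.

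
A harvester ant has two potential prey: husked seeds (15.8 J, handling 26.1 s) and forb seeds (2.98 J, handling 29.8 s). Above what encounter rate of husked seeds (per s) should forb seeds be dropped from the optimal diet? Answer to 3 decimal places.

Drop forb seeds once their profitability E₂/h₂ falls below the rate achievable on husked seeds alone: E₂/h₂ = λE₁/(1 + λh₁).
Solve for λ: λE₁h₂ = E₂(1 + λh₁) → λ(E₁h₂ − E₂h₁) = E₂ → λ = E₂/(E₁h₂ − E₂h₁).
λ = 2.98/(15.8×29.8 − 2.98×26.1) = 2.98/393.1 = 0.007582 per s.

0.008 per s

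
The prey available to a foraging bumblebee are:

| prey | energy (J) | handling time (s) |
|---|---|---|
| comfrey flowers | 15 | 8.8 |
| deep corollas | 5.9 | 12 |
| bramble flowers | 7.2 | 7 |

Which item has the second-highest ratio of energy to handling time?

Profitability E/h (J/s): comfrey flowers = 15/8.8 = 1.7, deep corollas = 5.9/12 = 0.492, bramble flowers = 7.2/7 = 1.03.
Ranked: comfrey flowers > bramble flowers > deep corollas.

bramble flowers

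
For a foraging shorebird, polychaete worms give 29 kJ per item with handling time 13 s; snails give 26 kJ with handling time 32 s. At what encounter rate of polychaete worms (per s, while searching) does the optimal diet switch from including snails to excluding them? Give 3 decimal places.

At the threshold, the rate on polychaete worms alone equals the profitability of snails: λ·29/(1 + λ·13) = 26/32 = 0.8125.
Rearranging, λ(29 − 0.8125×13) = 0.8125, so λ = 0.8125/18.44 = 0.04407 per s.

0.044 per s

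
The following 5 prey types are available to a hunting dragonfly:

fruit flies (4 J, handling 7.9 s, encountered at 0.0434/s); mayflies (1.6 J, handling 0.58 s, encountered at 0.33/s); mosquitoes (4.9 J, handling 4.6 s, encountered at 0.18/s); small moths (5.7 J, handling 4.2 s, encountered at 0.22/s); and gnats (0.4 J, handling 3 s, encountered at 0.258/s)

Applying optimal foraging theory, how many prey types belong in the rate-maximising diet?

3

Rank by E/h (J/s): mayflies 2.76, small moths 1.36, mosquitoes 1.07, fruit flies 0.506, gnats 0.133. Include each in turn until the next type's E/h falls below the running intake rate.
Rate on top 1: 0.4432. small moths: 1.36 > 0.4432 → include.
Rate on top 2: 0.8424. mosquitoes: 1.07 > 0.8424 → include.
Rate on top 3: 0.9051. fruit flies: 0.506 < 0.9051 → exclude; stop.
Optimal diet: mayflies, small moths, mosquitoes — 3 of 5 types.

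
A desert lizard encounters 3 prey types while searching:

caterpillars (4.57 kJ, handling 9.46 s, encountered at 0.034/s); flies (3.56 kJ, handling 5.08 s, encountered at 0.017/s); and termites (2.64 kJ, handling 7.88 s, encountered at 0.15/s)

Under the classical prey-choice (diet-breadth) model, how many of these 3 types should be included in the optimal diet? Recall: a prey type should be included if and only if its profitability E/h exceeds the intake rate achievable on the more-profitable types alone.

E/h in descending order: flies 0.701, caterpillars 0.483, termites 0.335 kJ/s. The optimal diet is the largest prefix of this list for which every included type satisfies E_i/h_i > R on the types above it.
Rate on top 1: 0.05571. caterpillars: 0.483 > 0.05571 → include.
Rate on top 2: 0.1533. termites: 0.335 > 0.1533 → include.
Optimal diet: flies, caterpillars, termites — 3 of 3 types.

3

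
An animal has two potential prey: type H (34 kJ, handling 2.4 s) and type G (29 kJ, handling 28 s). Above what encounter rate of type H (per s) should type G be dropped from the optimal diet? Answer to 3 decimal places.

The zero-one rule: include type G iff E₂/h₂ > λE₁/(1+λh₁). Equality gives the switch point.
λE₁h₂ = E₂ + λE₂h₁ ⇒ λ = E₂/(E₁h₂ − E₂h₁) = 29/(952 − 69.6) = 0.03286 per s.

0.033 per s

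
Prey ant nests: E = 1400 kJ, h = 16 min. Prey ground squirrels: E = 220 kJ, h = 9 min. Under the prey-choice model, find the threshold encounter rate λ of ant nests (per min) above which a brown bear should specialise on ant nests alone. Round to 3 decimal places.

Drop ground squirrels once their profitability E₂/h₂ falls below the rate achievable on ant nests alone: E₂/h₂ = λE₁/(1 + λh₁).
Solve for λ: λE₁h₂ = E₂(1 + λh₁) → λ(E₁h₂ − E₂h₁) = E₂ → λ = E₂/(E₁h₂ − E₂h₁).
λ = 220/(1400×9 − 220×16) = 220/9080 = 0.02423 per min.

0.024 per min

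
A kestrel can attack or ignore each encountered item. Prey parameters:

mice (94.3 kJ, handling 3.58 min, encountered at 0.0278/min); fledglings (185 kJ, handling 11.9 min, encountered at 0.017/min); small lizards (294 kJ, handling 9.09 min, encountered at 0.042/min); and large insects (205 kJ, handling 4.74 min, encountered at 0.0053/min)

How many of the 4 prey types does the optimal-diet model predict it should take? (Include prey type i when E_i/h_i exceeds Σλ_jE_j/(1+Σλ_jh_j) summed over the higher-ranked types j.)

4

Rank by E/h (kJ/min): large insects 43.2, small lizards 32.3, mice 26.3, fledglings 15.5. Include each in turn until the next type's E/h falls below the running intake rate.
Rate on top 1: 1.06. small lizards: 32.3 > 1.06 → include.
Rate on top 2: 9.549. mice: 26.3 > 9.549 → include.
Rate on top 3: 10.66. fledglings: 15.5 > 10.66 → include.
Optimal diet: large insects, small lizards, mice, fledglings — 4 of 4 types.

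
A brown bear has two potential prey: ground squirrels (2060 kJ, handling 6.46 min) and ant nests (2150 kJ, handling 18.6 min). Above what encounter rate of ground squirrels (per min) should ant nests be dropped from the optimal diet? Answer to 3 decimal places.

Drop ant nests once their profitability E₂/h₂ falls below the rate achievable on ground squirrels alone: E₂/h₂ = λE₁/(1 + λh₁).
Solve for λ: λE₁h₂ = E₂(1 + λh₁) → λ(E₁h₂ − E₂h₁) = E₂ → λ = E₂/(E₁h₂ − E₂h₁).
λ = 2150/(2060×18.6 − 2150×6.46) = 2150/2.443e+04 = 0.08802 per min.

0.088 per min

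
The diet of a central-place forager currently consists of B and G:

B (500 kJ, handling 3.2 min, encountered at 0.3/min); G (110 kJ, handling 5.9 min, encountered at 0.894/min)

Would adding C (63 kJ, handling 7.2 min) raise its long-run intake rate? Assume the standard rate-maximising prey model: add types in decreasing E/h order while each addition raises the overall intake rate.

No

Intake rate on the current diet: R = (0.3×500 + 0.894×110) / (1 + 0.3×3.2 + 0.894×5.9) = 248.3/7.235 = 34.33 kJ/min.
Profitability of C: 63/7.2 = 8.75 kJ/min.
8.75 < 34.33, so adding C would lower the average — exclude it.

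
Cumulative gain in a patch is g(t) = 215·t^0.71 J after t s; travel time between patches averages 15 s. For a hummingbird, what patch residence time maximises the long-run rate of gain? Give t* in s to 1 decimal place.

By the marginal value theorem, leave when the instantaneous gain rate g'(t) equals the habitat-wide average g(t)/(T + t).
g'(t) = 0.71·215·t^-0.29. Setting 0.71·215·t^-0.29 = 215·t^0.71/(15+t) gives 0.71(15+t) = t, so 0.29·t = 0.71×15.
t* = 0.71×15/0.29 = 36.72 s.

36.7 s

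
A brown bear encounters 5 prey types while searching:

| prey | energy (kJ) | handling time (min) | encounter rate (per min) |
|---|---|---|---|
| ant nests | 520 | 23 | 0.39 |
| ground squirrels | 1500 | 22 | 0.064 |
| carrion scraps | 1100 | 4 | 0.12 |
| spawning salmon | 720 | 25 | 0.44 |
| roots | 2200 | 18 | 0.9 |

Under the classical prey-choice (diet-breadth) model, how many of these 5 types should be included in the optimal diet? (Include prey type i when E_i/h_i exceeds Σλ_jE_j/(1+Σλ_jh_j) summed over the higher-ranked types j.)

Profitabilities (E/h, kJ/min): carrion scraps 275, roots 122, ground squirrels 68.2, spawning salmon 28.8, ant nests 22.6. Add prey in this order while the next type's profitability exceeds the intake rate on those already taken.
Rate on top 1: 89.19. roots: 122 > 89.19 → include.
Rate on top 2: 119.5. ground squirrels: 68.2 < 119.5 → exclude; stop.
Optimal diet: carrion scraps, roots — 2 of 5 types.

2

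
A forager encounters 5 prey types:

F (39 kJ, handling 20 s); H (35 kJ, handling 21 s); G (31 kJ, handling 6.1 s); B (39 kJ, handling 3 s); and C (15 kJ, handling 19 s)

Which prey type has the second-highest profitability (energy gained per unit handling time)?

G

In descending order of E/h:
B: 39/3 = 13 kJ/s
G: 31/6.1 = 5.08 kJ/s
F: 39/20 = 1.95 kJ/s
H: 35/21 = 1.67 kJ/s
C: 15/19 = 0.789 kJ/s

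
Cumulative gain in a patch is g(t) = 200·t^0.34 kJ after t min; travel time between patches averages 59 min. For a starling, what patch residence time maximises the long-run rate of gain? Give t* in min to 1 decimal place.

30.4 min

Maximise g(t)/(T+t): set derivative to zero → g'(t)(T+t) = g(t).
g'(t) = 0.34·200·t^-0.66. Setting 0.34·200·t^-0.66 = 200·t^0.34/(59+t) gives 0.34(59+t) = t, so 0.66·t = 0.34×59.
t* = 0.34×59/0.66 = 30.39 min.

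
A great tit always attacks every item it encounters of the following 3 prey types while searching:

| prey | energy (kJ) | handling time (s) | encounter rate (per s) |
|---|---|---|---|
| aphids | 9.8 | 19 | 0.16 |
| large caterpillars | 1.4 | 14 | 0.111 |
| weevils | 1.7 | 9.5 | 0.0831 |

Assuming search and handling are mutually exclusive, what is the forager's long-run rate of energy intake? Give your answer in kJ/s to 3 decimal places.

R = (0.16×9.8 + 0.111×1.4 + 0.0831×1.7) / (1 + 0.16×19 + 0.111×14 + 0.0831×9.5) = 1.865/6.383 = 0.2921 kJ/s.

0.292 kJ/s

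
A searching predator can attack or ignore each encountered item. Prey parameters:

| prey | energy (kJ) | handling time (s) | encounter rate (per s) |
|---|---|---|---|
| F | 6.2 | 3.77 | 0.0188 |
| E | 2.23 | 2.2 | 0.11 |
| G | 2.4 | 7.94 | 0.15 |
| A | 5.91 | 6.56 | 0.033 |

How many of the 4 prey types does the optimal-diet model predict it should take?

3

Rank by E/h (kJ/s): F 1.64, E 1.01, A 0.901, G 0.302. Include each in turn until the next type's E/h falls below the running intake rate.
Rate on top 1: 0.1088. E: 1.01 > 0.1088 → include.
Rate on top 2: 0.2756. A: 0.901 > 0.2756 → include.
Rate on top 3: 0.3641. G: 0.302 < 0.3641 → exclude; stop.
Optimal diet: F, E, A — 3 of 4 types.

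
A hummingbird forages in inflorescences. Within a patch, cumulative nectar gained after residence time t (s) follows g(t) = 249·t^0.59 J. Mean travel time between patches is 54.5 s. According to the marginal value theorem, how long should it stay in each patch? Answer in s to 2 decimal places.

78.43 s

Optimal t* satisfies g'(t*) = g(t*)/(T + t*).
g'(t) = 0.59·249·t^-0.41. Setting 0.59·249·t^-0.41 = 249·t^0.59/(54.5+t) gives 0.59(54.5+t) = t, so 0.41·t = 0.59×54.5.
t* = 0.59×54.5/0.41 = 78.43 s.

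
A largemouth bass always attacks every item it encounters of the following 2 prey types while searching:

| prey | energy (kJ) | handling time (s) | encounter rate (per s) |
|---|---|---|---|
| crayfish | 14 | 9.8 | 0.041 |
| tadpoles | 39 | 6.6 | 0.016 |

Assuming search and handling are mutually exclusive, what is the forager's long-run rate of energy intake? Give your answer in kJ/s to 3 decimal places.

0.795 kJ/s

R = (0.041×14 + 0.016×39) / (1 + 0.041×9.8 + 0.016×6.6) = 1.198/1.507 = 0.7947 kJ/s.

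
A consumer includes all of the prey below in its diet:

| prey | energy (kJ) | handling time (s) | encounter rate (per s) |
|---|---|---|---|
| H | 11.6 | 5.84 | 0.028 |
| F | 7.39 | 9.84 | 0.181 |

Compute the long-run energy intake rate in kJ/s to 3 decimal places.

Energy encountered per unit search time: 0.028×11.6 + 0.181×7.39 = 1.662 kJ/s.
Handling time per unit search time: 0.028×5.84 + 0.181×9.84 = 1.945.
Rate = 1.662/(1 + 1.945) = 0.5646 kJ/s.

0.565 kJ/s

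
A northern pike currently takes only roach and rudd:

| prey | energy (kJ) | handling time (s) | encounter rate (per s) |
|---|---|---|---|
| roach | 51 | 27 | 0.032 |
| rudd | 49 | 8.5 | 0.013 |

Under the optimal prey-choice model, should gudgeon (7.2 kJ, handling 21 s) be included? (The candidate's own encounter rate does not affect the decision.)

On roach and rudd alone, R = ΣλE/(1+Σλh) = 2.269/1.974 = 1.149 kJ/s.
Profitability of gudgeon: 7.2/21 = 0.3429 kJ/s.
0.3429 < 1.149, so adding gudgeon would lower the average — exclude it.

No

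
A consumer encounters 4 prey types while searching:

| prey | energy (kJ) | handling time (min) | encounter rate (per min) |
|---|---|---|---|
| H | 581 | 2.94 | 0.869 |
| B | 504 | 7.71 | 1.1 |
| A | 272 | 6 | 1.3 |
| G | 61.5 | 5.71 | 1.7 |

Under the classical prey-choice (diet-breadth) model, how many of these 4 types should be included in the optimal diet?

E/h in descending order: H 198, B 65.4, A 45.3, G 10.8 kJ/min. The optimal diet is the largest prefix of this list for which every included type satisfies E_i/h_i > R on the types above it.
Rate on top 1: 142. B: 65.4 < 142 → exclude; stop.
Optimal diet: H — 1 of 4 types.

1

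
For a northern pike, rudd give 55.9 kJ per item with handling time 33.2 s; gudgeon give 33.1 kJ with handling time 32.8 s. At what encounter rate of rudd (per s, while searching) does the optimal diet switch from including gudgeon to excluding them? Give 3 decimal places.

0.045 per s

The zero-one rule: include gudgeon iff E₂/h₂ > λE₁/(1+λh₁). Equality gives the switch point.
λE₁h₂ = E₂ + λE₂h₁ ⇒ λ = E₂/(E₁h₂ − E₂h₁) = 33.1/(1834 − 1099) = 0.04506 per s.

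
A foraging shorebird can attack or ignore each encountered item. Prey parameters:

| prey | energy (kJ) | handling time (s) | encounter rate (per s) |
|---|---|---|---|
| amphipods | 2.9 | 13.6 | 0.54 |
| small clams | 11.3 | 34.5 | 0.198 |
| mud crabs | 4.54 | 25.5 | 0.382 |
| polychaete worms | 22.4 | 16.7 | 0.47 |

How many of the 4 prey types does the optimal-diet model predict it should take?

1

Rank by E/h (kJ/s): polychaete worms 1.34, small clams 0.328, amphipods 0.213, mud crabs 0.178. Include each in turn until the next type's E/h falls below the running intake rate.
Rate on top 1: 1.19. small clams: 0.328 < 1.19 → exclude; stop.
Optimal diet: polychaete worms — 1 of 4 types.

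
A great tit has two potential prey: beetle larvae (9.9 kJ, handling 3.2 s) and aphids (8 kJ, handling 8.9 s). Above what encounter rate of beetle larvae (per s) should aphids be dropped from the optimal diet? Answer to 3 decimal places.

0.128 per s

Drop aphids once their profitability E₂/h₂ falls below the rate achievable on beetle larvae alone: E₂/h₂ = λE₁/(1 + λh₁).
Solve for λ: λE₁h₂ = E₂(1 + λh₁) → λ(E₁h₂ − E₂h₁) = E₂ → λ = E₂/(E₁h₂ − E₂h₁).
λ = 8/(9.9×8.9 − 8×3.2) = 8/62.51 = 0.128 per s.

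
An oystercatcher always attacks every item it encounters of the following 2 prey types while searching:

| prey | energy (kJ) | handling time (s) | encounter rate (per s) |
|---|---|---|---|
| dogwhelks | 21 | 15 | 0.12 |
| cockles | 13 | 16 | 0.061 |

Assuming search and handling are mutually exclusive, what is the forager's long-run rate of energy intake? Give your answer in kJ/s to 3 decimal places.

R = (0.12×21 + 0.061×13) / (1 + 0.12×15 + 0.061×16) = 3.313/3.776 = 0.8774 kJ/s.

0.877 kJ/s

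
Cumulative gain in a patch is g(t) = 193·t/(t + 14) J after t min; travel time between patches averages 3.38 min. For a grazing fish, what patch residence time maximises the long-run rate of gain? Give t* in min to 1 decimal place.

6.9 min

By the marginal value theorem, leave when the instantaneous gain rate g'(t) equals the habitat-wide average g(t)/(T + t).
g'(t) = 193·14/(t + 14)². Setting 193·14/(t+14)² = 193t/[(t+14)(3.38+t)] gives 14(3.38+t) = t(t+14), so t² = 14×3.38 = 47.32.
t* = √47.32 = 6.879 min.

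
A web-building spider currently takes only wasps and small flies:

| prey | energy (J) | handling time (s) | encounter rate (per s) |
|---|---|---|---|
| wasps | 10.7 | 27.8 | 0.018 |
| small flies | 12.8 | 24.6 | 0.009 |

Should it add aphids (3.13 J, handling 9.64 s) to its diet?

Yes

On wasps and small flies alone, R = ΣλE/(1+Σλh) = 0.3078/1.722 = 0.1788 J/s.
aphids: E/h = 3.13/9.64 = 0.3247 J/s.
0.3247 > 0.1788, so adding aphids raises the average — include it.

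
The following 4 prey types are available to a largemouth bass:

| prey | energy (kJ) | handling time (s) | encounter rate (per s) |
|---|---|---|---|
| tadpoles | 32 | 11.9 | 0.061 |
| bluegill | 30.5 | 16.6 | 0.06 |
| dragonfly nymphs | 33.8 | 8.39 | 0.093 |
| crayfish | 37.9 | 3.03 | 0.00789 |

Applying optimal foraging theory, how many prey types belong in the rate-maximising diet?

3

E/h in descending order: crayfish 12.5, dragonfly nymphs 4.03, tadpoles 2.69, bluegill 1.84 kJ/s. The optimal diet is the largest prefix of this list for which every included type satisfies E_i/h_i > R on the types above it.
Rate on top 1: 0.292. dragonfly nymphs: 4.03 > 0.292 → include.
Rate on top 2: 1.908. tadpoles: 2.69 > 1.908 → include.
Rate on top 3: 2.132. bluegill: 1.84 < 2.132 → exclude; stop.
Optimal diet: crayfish, dragonfly nymphs, tadpoles — 3 of 4 types.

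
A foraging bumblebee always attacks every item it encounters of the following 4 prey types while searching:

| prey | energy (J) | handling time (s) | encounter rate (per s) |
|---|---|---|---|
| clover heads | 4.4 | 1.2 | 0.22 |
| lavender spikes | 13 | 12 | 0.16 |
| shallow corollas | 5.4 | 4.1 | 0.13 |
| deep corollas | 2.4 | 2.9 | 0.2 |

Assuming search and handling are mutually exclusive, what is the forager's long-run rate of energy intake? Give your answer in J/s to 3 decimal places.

R = (0.22×4.4 + 0.16×13 + 0.13×5.4 + 0.2×2.4) / (1 + 0.22×1.2 + 0.16×12 + 0.13×4.1 + 0.2×2.9) = 4.23/4.297 = 0.9844 J/s.

0.984 J/s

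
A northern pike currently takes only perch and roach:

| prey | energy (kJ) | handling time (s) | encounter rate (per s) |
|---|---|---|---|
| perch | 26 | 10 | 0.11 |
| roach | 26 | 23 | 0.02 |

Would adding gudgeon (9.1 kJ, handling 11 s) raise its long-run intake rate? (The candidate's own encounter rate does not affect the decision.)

No

Current rate: (0.11×26 + 0.02×26)/(1 + 0.11×10 + 0.02×23) = 1.32 kJ/s.
Profitability of gudgeon: 9.1/11 = 0.8273 kJ/s.
0.8273 < 1.32, so adding gudgeon would lower the average — exclude it.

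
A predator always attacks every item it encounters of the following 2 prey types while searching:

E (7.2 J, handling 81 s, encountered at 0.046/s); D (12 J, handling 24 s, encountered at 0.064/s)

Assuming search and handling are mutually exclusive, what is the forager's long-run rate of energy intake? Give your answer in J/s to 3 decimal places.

0.176 J/s

R = Σλ_iE_i / (1 + Σλ_ih_i)
Numerator: 0.046×7.2 + 0.064×12 = 1.099
Denominator: 1 + 0.046×81 + 0.064×24 = 6.262
R = 1.099/6.262 = 0.1755 J/s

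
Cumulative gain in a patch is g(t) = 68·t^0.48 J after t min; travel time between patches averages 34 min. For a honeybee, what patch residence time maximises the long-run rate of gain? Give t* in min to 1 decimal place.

31.4 min

By the marginal value theorem, leave when the instantaneous gain rate g'(t) equals the habitat-wide average g(t)/(T + t).
g'(t) = 0.48·68·t^-0.52. Setting 0.48·68·t^-0.52 = 68·t^0.48/(34+t) gives 0.48(34+t) = t, so 0.52·t = 0.48×34.
t* = 0.48×34/0.52 = 31.38 min.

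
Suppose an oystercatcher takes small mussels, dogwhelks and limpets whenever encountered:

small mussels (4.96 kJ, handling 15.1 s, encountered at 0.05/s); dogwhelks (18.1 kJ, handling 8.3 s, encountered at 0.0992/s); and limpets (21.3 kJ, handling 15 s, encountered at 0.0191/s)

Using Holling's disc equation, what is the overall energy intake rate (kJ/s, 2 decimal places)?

0.86 kJ/s

Energy encountered per unit search time: 0.05×4.96 + 0.0992×18.1 + 0.0191×21.3 = 2.45 kJ/s.
Handling time per unit search time: 0.05×15.1 + 0.0992×8.3 + 0.0191×15 = 1.865.
Rate = 2.45/(1 + 1.865) = 0.8553 kJ/s.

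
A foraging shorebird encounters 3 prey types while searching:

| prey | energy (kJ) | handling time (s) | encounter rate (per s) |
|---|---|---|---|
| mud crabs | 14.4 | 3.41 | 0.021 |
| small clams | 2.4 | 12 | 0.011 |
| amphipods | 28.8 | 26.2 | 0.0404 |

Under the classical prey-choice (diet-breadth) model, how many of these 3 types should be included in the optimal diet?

E/h in descending order: mud crabs 4.22, amphipods 1.1, small clams 0.2 kJ/s. The optimal diet is the largest prefix of this list for which every included type satisfies E_i/h_i > R on the types above it.
Rate on top 1: 0.2822. amphipods: 1.1 > 0.2822 → include.
Rate on top 2: 0.6882. small clams: 0.2 < 0.6882 → exclude; stop.
Optimal diet: mud crabs, amphipods — 2 of 3 types.

2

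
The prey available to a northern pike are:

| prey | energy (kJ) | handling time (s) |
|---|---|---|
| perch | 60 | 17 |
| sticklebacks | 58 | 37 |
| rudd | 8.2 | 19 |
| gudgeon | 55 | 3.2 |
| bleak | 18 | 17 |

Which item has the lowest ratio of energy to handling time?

Profitability E/h (kJ/s): perch = 60/17 = 3.53, sticklebacks = 58/37 = 1.57, rudd = 8.2/19 = 0.432, gudgeon = 55/3.2 = 17.2, bleak = 18/17 = 1.06.
Ranked: gudgeon > perch > sticklebacks > bleak > rudd.

rudd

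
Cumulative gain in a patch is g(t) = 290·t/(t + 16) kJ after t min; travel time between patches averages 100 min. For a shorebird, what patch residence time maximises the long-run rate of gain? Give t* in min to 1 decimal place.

Optimal t* satisfies g'(t*) = g(t*)/(T + t*).
g'(t) = 290·16/(t + 16)². Setting 290·16/(t+16)² = 290t/[(t+16)(100+t)] gives 16(100+t) = t(t+16), so t² = 16×100 = 1600.
t* = √1600 = 40 min.

40.0 min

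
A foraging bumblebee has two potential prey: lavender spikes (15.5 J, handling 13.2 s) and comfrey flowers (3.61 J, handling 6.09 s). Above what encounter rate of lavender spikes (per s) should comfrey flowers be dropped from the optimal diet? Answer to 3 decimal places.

0.077 per s

The zero-one rule: include comfrey flowers iff E₂/h₂ > λE₁/(1+λh₁). Equality gives the switch point.
λE₁h₂ = E₂ + λE₂h₁ ⇒ λ = E₂/(E₁h₂ − E₂h₁) = 3.61/(94.39 − 47.65) = 0.07723 per s.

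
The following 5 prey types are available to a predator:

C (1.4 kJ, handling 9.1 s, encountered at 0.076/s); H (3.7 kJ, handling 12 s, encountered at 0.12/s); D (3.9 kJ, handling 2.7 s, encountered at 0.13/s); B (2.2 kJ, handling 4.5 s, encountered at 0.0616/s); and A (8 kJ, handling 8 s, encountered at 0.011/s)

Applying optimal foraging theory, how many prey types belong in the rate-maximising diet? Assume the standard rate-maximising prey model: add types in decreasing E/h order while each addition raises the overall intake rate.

Profitabilities (E/h, kJ/s): D 1.44, A 1, B 0.489, H 0.308, C 0.154. Add prey in this order while the next type's profitability exceeds the intake rate on those already taken.
Rate on top 1: 0.3753. A: 1 > 0.3753 → include.
Rate on top 2: 0.4135. B: 0.489 > 0.4135 → include.
Rate on top 3: 0.4257. H: 0.308 < 0.4257 → exclude; stop.
Optimal diet: D, A, B — 3 of 5 types.

3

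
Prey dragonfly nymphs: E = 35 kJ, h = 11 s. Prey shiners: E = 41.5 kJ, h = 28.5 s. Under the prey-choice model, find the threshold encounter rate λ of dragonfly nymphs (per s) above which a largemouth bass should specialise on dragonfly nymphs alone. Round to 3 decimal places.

0.077 per s

The zero-one rule: include shiners iff E₂/h₂ > λE₁/(1+λh₁). Equality gives the switch point.
λE₁h₂ = E₂ + λE₂h₁ ⇒ λ = E₂/(E₁h₂ − E₂h₁) = 41.5/(997.5 − 456.5) = 0.07671 per s.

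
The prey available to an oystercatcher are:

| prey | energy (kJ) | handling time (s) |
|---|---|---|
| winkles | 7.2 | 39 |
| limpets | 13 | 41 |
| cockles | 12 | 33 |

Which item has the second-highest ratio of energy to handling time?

limpets

Profitability E/h (kJ/s): winkles = 7.2/39 = 0.185, limpets = 13/41 = 0.317, cockles = 12/33 = 0.364.
Ranked: cockles > limpets > winkles.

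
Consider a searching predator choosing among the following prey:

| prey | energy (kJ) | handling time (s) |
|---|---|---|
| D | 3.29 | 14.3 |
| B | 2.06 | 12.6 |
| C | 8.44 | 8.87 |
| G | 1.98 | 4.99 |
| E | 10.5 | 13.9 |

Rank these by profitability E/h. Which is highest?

C

In descending order of E/h:
C: 8.44/8.87 = 0.952 kJ/s
E: 10.5/13.9 = 0.755 kJ/s
G: 1.98/4.99 = 0.397 kJ/s
D: 3.29/14.3 = 0.23 kJ/s
B: 2.06/12.6 = 0.163 kJ/s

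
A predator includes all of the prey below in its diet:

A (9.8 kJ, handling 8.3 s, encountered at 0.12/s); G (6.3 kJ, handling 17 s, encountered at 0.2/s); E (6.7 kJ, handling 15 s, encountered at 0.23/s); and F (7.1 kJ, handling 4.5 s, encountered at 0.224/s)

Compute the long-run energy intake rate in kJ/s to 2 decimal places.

0.56 kJ/s

R = (0.12×9.8 + 0.2×6.3 + 0.23×6.7 + 0.224×7.1) / (1 + 0.12×8.3 + 0.2×17 + 0.23×15 + 0.224×4.5) = 5.567/9.854 = 0.565 kJ/s.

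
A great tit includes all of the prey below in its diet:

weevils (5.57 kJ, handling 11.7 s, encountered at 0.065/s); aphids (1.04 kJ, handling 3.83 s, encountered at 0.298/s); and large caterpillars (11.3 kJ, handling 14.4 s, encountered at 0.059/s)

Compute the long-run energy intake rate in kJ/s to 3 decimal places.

Energy encountered per unit search time: 0.065×5.57 + 0.298×1.04 + 0.059×11.3 = 1.339 kJ/s.
Handling time per unit search time: 0.065×11.7 + 0.298×3.83 + 0.059×14.4 = 2.751.
Rate = 1.339/(1 + 2.751) = 0.3568 kJ/s.

0.357 kJ/s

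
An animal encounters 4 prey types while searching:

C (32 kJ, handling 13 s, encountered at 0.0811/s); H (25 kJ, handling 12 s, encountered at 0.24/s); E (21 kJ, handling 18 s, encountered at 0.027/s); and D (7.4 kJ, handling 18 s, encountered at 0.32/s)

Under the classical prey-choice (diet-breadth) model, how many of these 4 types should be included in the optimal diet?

2

E/h in descending order: C 2.46, H 2.08, E 1.17, D 0.411 kJ/s. The optimal diet is the largest prefix of this list for which every included type satisfies E_i/h_i > R on the types above it.
Rate on top 1: 1.263. H: 2.08 > 1.263 → include.
Rate on top 2: 1.742. E: 1.17 < 1.742 → exclude; stop.
Optimal diet: C, H — 2 of 4 types.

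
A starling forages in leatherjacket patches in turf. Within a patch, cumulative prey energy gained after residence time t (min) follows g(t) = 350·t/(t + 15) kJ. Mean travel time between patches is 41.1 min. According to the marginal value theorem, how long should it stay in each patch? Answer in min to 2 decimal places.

24.83 min

By the marginal value theorem, leave when the instantaneous gain rate g'(t) equals the habitat-wide average g(t)/(T + t).
g'(t) = 350·15/(t + 15)². Setting 350·15/(t+15)² = 350t/[(t+15)(41.1+t)] gives 15(41.1+t) = t(t+15), so t² = 15×41.1 = 616.5.
t* = √616.5 = 24.83 min.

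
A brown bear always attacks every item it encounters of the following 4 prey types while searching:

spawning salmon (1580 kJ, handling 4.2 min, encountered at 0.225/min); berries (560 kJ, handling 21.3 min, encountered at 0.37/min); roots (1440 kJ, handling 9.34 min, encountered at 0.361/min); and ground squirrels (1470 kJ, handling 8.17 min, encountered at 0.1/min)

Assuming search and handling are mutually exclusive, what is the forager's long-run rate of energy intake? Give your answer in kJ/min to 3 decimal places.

87.732 kJ/min

Energy encountered per unit search time: 0.225×1580 + 0.37×560 + 0.361×1440 + 0.1×1470 = 1230 kJ/min.
Handling time per unit search time: 0.225×4.2 + 0.37×21.3 + 0.361×9.34 + 0.1×8.17 = 13.01.
Rate = 1230/(1 + 13.01) = 87.73 kJ/min.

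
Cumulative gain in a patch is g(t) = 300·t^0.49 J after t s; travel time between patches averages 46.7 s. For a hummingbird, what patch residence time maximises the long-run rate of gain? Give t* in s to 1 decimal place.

44.9 s

Maximise g(t)/(T+t): set derivative to zero → g'(t)(T+t) = g(t).
g'(t) = 0.49·300·t^-0.51. Setting 0.49·300·t^-0.51 = 300·t^0.49/(46.7+t) gives 0.49(46.7+t) = t, so 0.51·t = 0.49×46.7.
t* = 0.49×46.7/0.51 = 44.87 s.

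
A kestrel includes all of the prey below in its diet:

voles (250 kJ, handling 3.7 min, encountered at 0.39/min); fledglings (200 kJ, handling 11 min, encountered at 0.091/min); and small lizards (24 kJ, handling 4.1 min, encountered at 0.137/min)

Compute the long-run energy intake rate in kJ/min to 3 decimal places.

29.705 kJ/min

R = (0.39×250 + 0.091×200 + 0.137×24) / (1 + 0.39×3.7 + 0.091×11 + 0.137×4.1) = 119/4.006 = 29.7 kJ/min.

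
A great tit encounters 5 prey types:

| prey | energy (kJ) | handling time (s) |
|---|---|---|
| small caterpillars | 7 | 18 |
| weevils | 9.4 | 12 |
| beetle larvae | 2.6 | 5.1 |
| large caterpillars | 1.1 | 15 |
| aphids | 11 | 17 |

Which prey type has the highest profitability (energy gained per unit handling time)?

weevils

In descending order of E/h:
weevils: 9.4/12 = 0.783 kJ/s
aphids: 11/17 = 0.647 kJ/s
beetle larvae: 2.6/5.1 = 0.51 kJ/s
small caterpillars: 7/18 = 0.389 kJ/s
large caterpillars: 1.1/15 = 0.0733 kJ/s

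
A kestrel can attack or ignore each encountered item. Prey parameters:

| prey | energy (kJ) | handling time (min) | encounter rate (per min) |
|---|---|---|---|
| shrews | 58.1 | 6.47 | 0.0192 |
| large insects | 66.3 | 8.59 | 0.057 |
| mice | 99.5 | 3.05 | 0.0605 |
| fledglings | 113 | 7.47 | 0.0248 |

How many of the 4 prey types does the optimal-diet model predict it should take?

4

Rank by E/h (kJ/min): mice 32.6, fledglings 15.1, shrews 8.98, large insects 7.72. Include each in turn until the next type's E/h falls below the running intake rate.
Rate on top 1: 5.082. fledglings: 15.1 > 5.082 → include.
Rate on top 2: 6.441. shrews: 8.98 > 6.441 → include.
Rate on top 3: 6.652. large insects: 7.72 > 6.652 → include.
Optimal diet: mice, fledglings, shrews, large insects — 4 of 4 types.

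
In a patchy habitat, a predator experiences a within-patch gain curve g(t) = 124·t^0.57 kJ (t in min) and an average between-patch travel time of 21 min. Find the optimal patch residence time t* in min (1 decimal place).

Maximise g(t)/(T+t): set derivative to zero → g'(t)(T+t) = g(t).
g'(t) = 0.57·124·t^-0.43. Setting 0.57·124·t^-0.43 = 124·t^0.57/(21+t) gives 0.57(21+t) = t, so 0.43·t = 0.57×21.
t* = 0.57×21/0.43 = 27.84 min.

27.8 min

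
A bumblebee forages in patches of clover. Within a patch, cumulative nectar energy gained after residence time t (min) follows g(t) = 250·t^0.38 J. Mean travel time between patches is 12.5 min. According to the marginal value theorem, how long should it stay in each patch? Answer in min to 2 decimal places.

7.66 min

Optimal t* satisfies g'(t*) = g(t*)/(T + t*).
g'(t) = 0.38·250·t^-0.62. Setting 0.38·250·t^-0.62 = 250·t^0.38/(12.5+t) gives 0.38(12.5+t) = t, so 0.62·t = 0.38×12.5.
t* = 0.38×12.5/0.62 = 7.661 min.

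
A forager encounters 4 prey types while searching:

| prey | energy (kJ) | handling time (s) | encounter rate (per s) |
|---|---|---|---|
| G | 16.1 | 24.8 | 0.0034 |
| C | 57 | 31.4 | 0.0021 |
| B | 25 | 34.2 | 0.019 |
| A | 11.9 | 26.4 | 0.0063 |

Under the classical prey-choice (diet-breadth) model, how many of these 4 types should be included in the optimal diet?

Rank by E/h (kJ/s): C 1.82, B 0.731, G 0.649, A 0.451. Include each in turn until the next type's E/h falls below the running intake rate.
Rate on top 1: 0.1123. B: 0.731 > 0.1123 → include.
Rate on top 2: 0.3466. G: 0.649 > 0.3466 → include.
Rate on top 3: 0.3608. A: 0.451 > 0.3608 → include.
Optimal diet: C, B, G, A — 4 of 4 types.

4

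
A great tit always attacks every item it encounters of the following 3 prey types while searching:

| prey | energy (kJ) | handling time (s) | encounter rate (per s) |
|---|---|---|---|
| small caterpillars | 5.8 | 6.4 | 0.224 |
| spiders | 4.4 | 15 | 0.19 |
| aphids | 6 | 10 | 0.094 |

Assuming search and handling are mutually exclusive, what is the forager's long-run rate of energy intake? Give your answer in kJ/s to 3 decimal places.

R = (0.224×5.8 + 0.19×4.4 + 0.094×6) / (1 + 0.224×6.4 + 0.19×15 + 0.094×10) = 2.699/6.224 = 0.4337 kJ/s.

0.434 kJ/s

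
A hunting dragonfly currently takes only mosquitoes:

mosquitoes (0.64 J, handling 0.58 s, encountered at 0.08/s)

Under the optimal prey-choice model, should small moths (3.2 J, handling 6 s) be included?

Current rate: (0.08×0.64)/(1 + 0.08×0.58) = 0.04893 J/s.
Profitability of small moths: 3.2/6 = 0.5333 J/s.
0.5333 > 0.04893, so adding small moths raises the average — include it.

Yes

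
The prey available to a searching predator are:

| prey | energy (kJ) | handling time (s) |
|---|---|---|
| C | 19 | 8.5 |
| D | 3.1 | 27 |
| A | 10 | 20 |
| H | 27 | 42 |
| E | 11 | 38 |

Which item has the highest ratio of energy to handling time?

C

In descending order of E/h:
C: 19/8.5 = 2.24 kJ/s
H: 27/42 = 0.643 kJ/s
A: 10/20 = 0.5 kJ/s
E: 11/38 = 0.289 kJ/s
D: 3.1/27 = 0.115 kJ/s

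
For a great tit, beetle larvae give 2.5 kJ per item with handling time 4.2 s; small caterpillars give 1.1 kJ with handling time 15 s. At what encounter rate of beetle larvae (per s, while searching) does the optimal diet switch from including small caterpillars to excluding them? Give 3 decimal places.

0.033 per s

Drop small caterpillars once their profitability E₂/h₂ falls below the rate achievable on beetle larvae alone: E₂/h₂ = λE₁/(1 + λh₁).
Solve for λ: λE₁h₂ = E₂(1 + λh₁) → λ(E₁h₂ − E₂h₁) = E₂ → λ = E₂/(E₁h₂ − E₂h₁).
λ = 1.1/(2.5×15 − 1.1×4.2) = 1.1/32.88 = 0.03345 per s.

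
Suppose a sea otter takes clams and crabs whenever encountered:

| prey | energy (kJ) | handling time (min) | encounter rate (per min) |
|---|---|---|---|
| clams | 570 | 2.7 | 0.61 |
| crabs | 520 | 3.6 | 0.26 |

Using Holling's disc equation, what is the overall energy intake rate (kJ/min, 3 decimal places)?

R = Σλ_iE_i / (1 + Σλ_ih_i)
Numerator: 0.61×570 + 0.26×520 = 482.9
Denominator: 1 + 0.61×2.7 + 0.26×3.6 = 3.583
R = 482.9/3.583 = 134.8 kJ/min

134.775 kJ/min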